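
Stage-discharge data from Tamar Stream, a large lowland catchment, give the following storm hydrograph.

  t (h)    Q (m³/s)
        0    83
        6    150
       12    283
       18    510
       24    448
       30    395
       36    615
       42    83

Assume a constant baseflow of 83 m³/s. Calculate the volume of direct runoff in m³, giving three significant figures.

V ≈ 4.11 × 10^7 m³

Direct-runoff ordinates (Q − Q_b): 0.0, 67.0, 200.0, 427.0, 365.0, 312.0, 532.0, 0.0 m³/s.
ΣQ_DR = 1903 m³/s.
With Δt = 6 h = 21600 s, V = ΣQ_DR · Δt = 1903 × 21600 = 4.11 × 10^7 m³.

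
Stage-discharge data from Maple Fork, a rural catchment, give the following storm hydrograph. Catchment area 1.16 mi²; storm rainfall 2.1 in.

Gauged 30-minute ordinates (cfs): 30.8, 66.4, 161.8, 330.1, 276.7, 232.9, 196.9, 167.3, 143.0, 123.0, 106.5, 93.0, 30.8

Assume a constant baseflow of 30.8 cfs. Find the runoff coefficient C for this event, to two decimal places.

ΣQ_DR = 1559 cfs; V = ΣQ_DR·Δt = 2.806 × 10^6 ft³.
Runoff depth d = V / A = 1.041 in.
C = d / P = 1.041 / 2.1 = 0.50.

C ≈ 0.50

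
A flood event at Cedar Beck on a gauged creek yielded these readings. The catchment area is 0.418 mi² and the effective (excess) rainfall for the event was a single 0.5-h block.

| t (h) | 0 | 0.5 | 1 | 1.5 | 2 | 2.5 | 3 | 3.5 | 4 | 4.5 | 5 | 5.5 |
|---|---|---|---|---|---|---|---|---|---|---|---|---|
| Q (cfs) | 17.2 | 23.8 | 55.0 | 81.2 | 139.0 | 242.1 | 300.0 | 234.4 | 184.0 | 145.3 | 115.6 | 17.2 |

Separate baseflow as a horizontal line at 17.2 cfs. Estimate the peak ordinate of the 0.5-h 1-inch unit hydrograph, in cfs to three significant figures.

Direct runoff: 0.0, 6.6, 37.8, 64.0, 121.8, 224.9, 282.8, 217.2, 166.8, 128.1, 98.4, 0.0 cfs; ΣQ_DR = 1348 cfs, peak = 282.8 cfs.
Runoff depth d = ΣQ_DR·Δt / A = 1348 × 1800 / (0.418 mi²) = 2.499 in.
The 1-inch UH is the DRH scaled by (1 in)/d, so U_p = 282.8 × 1/2.499 = 113 cfs.

U_p ≈ 113 cfs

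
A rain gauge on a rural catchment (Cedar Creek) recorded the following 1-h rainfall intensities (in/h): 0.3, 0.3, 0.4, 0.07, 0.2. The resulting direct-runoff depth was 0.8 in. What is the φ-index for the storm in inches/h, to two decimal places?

φ ≈ 0.10 in/h

Only the 4 blocks with intensity above φ contribute runoff: 0.3, 0.3, 0.4, 0.2 in/h.
Σ(I−φ)·Δt = d  ⇒  (0.3+0.3+0.4+0.2 − 4φ)·1 = 0.8
φ = (1.200 − 0.8/1) / 4 = 0.10 in/h.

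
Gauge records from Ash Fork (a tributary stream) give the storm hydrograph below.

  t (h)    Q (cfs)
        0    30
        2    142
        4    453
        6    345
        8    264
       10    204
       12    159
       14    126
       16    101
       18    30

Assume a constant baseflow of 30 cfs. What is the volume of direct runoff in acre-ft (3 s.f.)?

Direct-runoff ordinates (Q − Q_b): 0.0, 112.0, 423.0, 315.0, 234.0, 174.0, 129.0, 96.0, 71.0, 0.0 cfs.
ΣQ_DR = 1554 cfs.
With Δt = 2 h = 7200 s, V = ΣQ_DR · Δt = 1554 × 7200 = 1.12 × 10^7 ft³ = 257 acre-ft.

V ≈ 257 acre-ft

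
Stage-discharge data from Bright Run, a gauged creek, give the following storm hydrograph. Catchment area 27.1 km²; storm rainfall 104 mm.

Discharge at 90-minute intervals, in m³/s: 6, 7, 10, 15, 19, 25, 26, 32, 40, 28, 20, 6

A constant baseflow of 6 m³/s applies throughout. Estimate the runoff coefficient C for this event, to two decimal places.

C ≈ 0.31

ΣQ_DR = 162.0 m³/s; V = ΣQ_DR·Δt = 8.748 × 10^5 m³.
Runoff depth d = V / A = 32.28 mm.
C = d / P = 32.28 / 104 = 0.31.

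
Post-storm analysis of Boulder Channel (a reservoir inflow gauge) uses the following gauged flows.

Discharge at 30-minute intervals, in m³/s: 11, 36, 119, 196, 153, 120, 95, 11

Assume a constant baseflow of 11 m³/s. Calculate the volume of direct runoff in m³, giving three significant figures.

Direct-runoff ordinates (Q − Q_b): 0.0, 25.0, 108.0, 185.0, 142.0, 109.0, 84.0, 0.0 m³/s.
ΣQ_DR = 653.0 m³/s.
With Δt = 0.5 h = 1800 s, V = ΣQ_DR · Δt = 653.0 × 1800 = 1.18 × 10^6 m³.

V ≈ 1.18 × 10^6 m³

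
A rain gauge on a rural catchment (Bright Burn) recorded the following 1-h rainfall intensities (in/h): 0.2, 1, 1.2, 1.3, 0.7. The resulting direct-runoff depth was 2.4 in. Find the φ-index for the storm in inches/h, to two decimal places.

φ ≈ 0.45 in/h

Only the 4 blocks with intensity above φ contribute runoff: 1, 1.2, 1.3, 0.7 in/h.
Σ(I−φ)·Δt = d  ⇒  (1+1.2+1.3+0.7 − 4φ)·1 = 2.4
φ = (4.200 − 2.4/1) / 4 = 0.45 in/h.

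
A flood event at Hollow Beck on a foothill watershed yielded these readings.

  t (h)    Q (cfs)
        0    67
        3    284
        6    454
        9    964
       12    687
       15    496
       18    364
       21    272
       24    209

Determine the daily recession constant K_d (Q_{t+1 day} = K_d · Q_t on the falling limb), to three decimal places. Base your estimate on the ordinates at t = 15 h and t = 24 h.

K_d ≈ 0.100

Between t = 15 h and t = 24 h the flow falls from 496 to 209 cfs over 3×3 h = 9 h.
Per-interval ratio K = (209/496)^(1/3) = 0.7497; K_d = K^(24/3) = 0.100.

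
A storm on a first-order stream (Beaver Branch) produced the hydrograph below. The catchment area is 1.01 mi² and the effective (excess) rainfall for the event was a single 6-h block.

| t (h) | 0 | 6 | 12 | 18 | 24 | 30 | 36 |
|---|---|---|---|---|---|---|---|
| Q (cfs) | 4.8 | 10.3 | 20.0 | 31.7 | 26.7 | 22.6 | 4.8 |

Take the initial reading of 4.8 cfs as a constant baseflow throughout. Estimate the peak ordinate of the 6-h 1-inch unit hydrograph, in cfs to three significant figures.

U_p ≈ 33.5 cfs

Direct runoff: 0.0, 5.5, 15.2, 26.9, 21.9, 17.8, 0.0 cfs; ΣQ_DR = 87.30 cfs, peak = 26.9 cfs.
Runoff depth d = ΣQ_DR·Δt / A = 87.30 × 21600 / (1.01 mi²) = 0.8036 in.
The 1-inch UH is the DRH scaled by (1 in)/d, so U_p = 26.9 × 1/0.8036 = 33.5 cfs.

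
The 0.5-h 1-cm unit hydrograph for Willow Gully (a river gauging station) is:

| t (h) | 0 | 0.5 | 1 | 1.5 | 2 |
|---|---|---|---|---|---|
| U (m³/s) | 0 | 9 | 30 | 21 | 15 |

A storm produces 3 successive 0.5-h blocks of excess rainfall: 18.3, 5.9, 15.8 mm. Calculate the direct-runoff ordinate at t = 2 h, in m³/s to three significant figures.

By discrete convolution, Q_j = Σ (P_i / 10 mm) · U_{j−i}.
At t = 2 h (j=4): Q = (18.3/10)·15 + (5.9/10)·21 + (15.8/10)·30 = 87.2 m³/s.

Q ≈ 87.2 m³/s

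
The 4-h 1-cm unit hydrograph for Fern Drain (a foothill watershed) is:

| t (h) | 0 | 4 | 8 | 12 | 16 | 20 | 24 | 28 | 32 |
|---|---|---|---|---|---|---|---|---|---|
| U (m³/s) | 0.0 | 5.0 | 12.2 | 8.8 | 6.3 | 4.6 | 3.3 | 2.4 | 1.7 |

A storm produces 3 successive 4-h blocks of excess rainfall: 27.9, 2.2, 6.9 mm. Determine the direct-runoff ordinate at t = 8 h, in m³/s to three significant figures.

By discrete convolution, Q_j = Σ (P_i / 10 mm) · U_{j−i}.
At t = 8 h (j=2): Q = (27.9/10)·12.2 + (2.2/10)·5.0 + (6.9/10)·0.0 = 35.1 m³/s.

Q ≈ 35.1 m³/s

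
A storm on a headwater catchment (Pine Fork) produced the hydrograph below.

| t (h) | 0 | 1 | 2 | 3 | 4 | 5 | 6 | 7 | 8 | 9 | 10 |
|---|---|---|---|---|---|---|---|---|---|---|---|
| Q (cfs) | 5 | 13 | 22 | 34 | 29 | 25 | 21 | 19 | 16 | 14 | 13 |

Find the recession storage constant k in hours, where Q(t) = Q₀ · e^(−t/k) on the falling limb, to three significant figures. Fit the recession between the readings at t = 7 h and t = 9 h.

On the falling limb, Q drops from 19 to 14 cfs between t = 7 h and t = 9 h (Δt = 2 h).
k = −Δt / ln(Q₂/Q₁) = −2 / ln(14/19) = 6.55 h.

k ≈ 6.55 h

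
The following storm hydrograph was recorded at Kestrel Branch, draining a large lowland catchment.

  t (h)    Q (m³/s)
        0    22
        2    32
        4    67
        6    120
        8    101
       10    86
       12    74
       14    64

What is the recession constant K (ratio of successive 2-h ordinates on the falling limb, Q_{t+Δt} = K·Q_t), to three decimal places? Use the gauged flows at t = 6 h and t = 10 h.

Using the recession-limb readings at t = 6 h and t = 10 h: Q falls from 120 to 86 m³/s over 2 intervals.
K = (Q₂/Q₁)^(1/2) = (86/120)^(1/2) = 0.847.

K ≈ 0.847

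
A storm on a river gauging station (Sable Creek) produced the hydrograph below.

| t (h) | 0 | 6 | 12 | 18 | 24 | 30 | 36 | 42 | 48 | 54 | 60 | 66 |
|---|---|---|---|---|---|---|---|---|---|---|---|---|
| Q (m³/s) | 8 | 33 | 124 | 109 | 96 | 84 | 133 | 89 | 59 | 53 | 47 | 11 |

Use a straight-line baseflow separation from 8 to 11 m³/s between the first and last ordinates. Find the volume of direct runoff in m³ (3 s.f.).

Direct-runoff ordinates (Q − Q_b): 0.00, 24.73, 115.45, 100.18, 86.91, 74.64, 123.36, 79.09, 48.82, 42.55, 36.27, 0.00 m³/s.
ΣQ_DR = 732.0 m³/s.
With Δt = 6 h = 21600 s, V = ΣQ_DR · Δt = 732.0 × 21600 = 1.58 × 10^7 m³.

V ≈ 1.58 × 10^7 m³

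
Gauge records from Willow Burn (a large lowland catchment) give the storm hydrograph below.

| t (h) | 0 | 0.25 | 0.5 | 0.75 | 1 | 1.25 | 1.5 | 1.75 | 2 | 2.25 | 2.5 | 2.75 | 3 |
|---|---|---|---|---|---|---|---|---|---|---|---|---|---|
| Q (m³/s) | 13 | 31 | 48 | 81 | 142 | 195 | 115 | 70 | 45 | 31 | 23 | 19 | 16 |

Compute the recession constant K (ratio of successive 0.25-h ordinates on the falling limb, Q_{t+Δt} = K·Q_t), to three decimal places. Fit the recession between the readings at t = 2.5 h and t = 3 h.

Using the recession-limb readings at t = 2.5 h and t = 3 h: Q falls from 23 to 16 m³/s over 2 intervals.
K = (Q₂/Q₁)^(1/2) = (16/23)^(1/2) = 0.834.

K ≈ 0.834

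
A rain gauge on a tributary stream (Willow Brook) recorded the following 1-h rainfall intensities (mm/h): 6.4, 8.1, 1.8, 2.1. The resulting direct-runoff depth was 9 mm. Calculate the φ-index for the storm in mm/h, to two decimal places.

φ ≈ 2.75 mm/h

Only the 2 blocks with intensity above φ contribute runoff: 6.4, 8.1 mm/h.
Σ(I−φ)·Δt = d  ⇒  (6.4+8.1 − 2φ)·1 = 9
φ = (14.50 − 9/1) / 2 = 2.75 mm/h.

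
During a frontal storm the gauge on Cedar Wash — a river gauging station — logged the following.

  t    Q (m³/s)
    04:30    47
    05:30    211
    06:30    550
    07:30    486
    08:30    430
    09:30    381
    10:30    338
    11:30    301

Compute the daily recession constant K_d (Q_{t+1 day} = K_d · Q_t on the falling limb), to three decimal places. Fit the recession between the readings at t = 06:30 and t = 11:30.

Between t = 06:30 and t = 11:30 the flow falls from 550 to 301 m³/s over 5×1 h = 5 h.
Per-interval ratio K = (301/550)^(1/5) = 0.8864; K_d = K^(24/1) = 0.055.

K_d ≈ 0.055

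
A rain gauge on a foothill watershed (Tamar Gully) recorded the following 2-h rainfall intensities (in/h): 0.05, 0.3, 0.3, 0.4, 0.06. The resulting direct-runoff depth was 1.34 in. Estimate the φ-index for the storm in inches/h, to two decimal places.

φ ≈ 0.11 in/h

Only the 3 blocks with intensity above φ contribute runoff: 0.3, 0.3, 0.4 in/h.
Σ(I−φ)·Δt = d  ⇒  (0.3+0.3+0.4 − 3φ)·2 = 1.34
φ = (1.000 − 1.34/2) / 3 = 0.11 in/h.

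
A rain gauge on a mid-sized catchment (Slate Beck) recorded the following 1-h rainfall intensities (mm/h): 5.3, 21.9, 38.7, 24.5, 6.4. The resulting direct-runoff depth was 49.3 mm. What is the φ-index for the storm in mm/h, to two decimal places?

Only the 3 blocks with intensity above φ contribute runoff: 21.9, 38.7, 24.5 mm/h.
Σ(I−φ)·Δt = d  ⇒  (21.9+38.7+24.5 − 3φ)·1 = 49.3
φ = (85.10 − 49.3/1) / 3 = 11.93 mm/h.

φ ≈ 11.93 mm/h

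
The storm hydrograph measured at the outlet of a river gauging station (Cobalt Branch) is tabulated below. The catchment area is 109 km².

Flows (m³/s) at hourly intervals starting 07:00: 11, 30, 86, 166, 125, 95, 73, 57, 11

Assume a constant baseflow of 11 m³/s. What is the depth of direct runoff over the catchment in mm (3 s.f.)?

Direct runoff: 0.0, 19.0, 75.0, 155.0, 114.0, 84.0, 62.0, 46.0, 0.0 m³/s; ΣQ_DR = 555.0 m³/s.
V = ΣQ_DR · Δt = 555.0 × 3600 s = 1.998 × 10^6 m³.
Over A = 109 km², depth = V / A = 18.3 mm.

d ≈ 18.3 mm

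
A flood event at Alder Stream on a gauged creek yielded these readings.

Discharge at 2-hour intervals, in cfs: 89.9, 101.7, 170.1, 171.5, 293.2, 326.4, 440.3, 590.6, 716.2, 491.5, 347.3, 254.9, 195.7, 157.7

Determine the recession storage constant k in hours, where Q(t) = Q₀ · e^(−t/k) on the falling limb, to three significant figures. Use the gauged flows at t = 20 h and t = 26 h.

k ≈ 7.60 h

On the falling limb, Q drops from 347.3 to 157.7 cfs between t = 20 h and t = 26 h (Δt = 6 h).
k = −Δt / ln(Q₂/Q₁) = −6 / ln(157.7/347.3) = 7.60 h.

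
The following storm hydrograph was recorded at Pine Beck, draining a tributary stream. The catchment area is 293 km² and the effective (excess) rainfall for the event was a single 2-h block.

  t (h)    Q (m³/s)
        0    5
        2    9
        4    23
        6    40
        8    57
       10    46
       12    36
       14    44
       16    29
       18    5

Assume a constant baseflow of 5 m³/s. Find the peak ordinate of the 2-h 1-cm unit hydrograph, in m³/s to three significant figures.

U_p ≈ 86.7 m³/s

Direct runoff: 0.0, 4.0, 18.0, 35.0, 52.0, 41.0, 31.0, 39.0, 24.0, 0.0 m³/s; ΣQ_DR = 244.0 m³/s, peak = 52.0 m³/s.
Runoff depth d = ΣQ_DR·Δt / A = 244.0 × 7200 / (293 km²) = 5.996 mm.
The 1-cm UH is the DRH scaled by (10 mm)/d, so U_p = 52.0 × 10/5.996 = 86.7 m³/s.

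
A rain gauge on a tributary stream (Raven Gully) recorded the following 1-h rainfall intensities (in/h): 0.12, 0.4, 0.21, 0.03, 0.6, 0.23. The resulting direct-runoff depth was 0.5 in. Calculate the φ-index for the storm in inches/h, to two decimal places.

Only the 2 blocks with intensity above φ contribute runoff: 0.4, 0.6 in/h.
Σ(I−φ)·Δt = d  ⇒  (0.4+0.6 − 2φ)·1 = 0.5
φ = (1.000 − 0.5/1) / 2 = 0.25 in/h.

φ ≈ 0.25 in/h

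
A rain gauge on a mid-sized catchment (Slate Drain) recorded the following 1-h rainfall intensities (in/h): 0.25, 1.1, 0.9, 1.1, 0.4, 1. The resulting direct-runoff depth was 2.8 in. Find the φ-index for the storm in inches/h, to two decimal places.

φ ≈ 0.34 in/h

Only the 5 blocks with intensity above φ contribute runoff: 1.1, 0.9, 1.1, 0.4, 1 in/h.
Σ(I−φ)·Δt = d  ⇒  (1.1+0.9+1.1+0.4+1 − 5φ)·1 = 2.8
φ = (4.500 − 2.8/1) / 5 = 0.34 in/h.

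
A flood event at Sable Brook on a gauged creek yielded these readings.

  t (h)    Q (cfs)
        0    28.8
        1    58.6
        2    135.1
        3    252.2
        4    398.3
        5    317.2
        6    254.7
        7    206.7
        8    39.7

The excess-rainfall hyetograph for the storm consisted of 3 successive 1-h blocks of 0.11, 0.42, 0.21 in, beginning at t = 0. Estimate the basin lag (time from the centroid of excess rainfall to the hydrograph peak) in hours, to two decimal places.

t_L ≈ 2.36 h

Centroid of excess rainfall: t_c = Σ P_i·t̄_i / ΣP_i = 1.6351 h (block centres at 0.5, 1.5, 2.5 h).
Hydrograph peak occurs at t = 4 h, so basin lag t_L = 4 − 1.6351 = 2.36 h.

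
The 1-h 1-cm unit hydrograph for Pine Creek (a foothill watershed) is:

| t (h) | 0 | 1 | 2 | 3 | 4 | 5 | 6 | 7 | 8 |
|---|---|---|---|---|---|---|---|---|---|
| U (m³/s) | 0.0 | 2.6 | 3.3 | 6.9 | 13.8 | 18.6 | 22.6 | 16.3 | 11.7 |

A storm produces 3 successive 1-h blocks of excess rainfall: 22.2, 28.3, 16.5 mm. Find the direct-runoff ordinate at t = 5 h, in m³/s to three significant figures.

By discrete convolution, Q_j = Σ (P_i / 10 mm) · U_{j−i}.
At t = 5 h (j=5): Q = (22.2/10)·18.6 + (28.3/10)·13.8 + (16.5/10)·6.9 = 91.7 m³/s.

Q ≈ 91.7 m³/s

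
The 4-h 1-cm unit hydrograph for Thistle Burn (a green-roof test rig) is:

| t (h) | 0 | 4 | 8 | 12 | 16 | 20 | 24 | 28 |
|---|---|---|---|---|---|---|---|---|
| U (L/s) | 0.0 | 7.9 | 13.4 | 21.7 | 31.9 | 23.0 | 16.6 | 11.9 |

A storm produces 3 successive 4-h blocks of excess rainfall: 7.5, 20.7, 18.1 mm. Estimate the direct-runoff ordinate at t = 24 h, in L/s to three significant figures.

Q ≈ 118 L/s

By discrete convolution, Q_j = Σ (P_i / 10 mm) · U_{j−i}.
At t = 24 h (j=6): Q = (7.5/10)·16.6 + (20.7/10)·23.0 + (18.1/10)·31.9 = 118 L/s.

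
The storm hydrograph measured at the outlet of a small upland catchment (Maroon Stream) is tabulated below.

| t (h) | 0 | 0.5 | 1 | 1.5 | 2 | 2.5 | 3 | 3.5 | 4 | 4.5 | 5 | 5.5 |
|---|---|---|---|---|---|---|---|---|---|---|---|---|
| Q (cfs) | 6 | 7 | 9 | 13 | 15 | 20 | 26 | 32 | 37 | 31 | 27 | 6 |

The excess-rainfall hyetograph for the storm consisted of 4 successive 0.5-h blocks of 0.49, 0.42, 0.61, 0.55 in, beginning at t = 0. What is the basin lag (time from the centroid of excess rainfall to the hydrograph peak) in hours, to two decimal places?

t_L ≈ 2.96 h

Centroid of excess rainfall: t_c = Σ P_i·t̄_i / ΣP_i = 1.0447 h (block centres at 0.25, 0.75, 1.25, 1.75 h).
Hydrograph peak occurs at t = 4 h, so basin lag t_L = 4 − 1.0447 = 2.96 h.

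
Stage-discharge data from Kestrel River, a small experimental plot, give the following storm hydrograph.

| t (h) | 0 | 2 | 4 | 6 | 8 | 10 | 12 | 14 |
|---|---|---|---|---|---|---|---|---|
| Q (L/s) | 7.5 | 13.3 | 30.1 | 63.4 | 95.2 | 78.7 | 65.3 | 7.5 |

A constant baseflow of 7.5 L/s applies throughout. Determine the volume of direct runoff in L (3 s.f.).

V ≈ 2.17 × 10^6 L

Direct-runoff ordinates (Q − Q_b): 0.0, 5.8, 22.6, 55.9, 87.7, 71.2, 57.8, 0.0 L/s.
ΣQ_DR = 301.0 L/s.
With Δt = 2 h = 7200 s, V = ΣQ_DR · Δt = 301.0 × 7200 = 2.17 × 10^6 L.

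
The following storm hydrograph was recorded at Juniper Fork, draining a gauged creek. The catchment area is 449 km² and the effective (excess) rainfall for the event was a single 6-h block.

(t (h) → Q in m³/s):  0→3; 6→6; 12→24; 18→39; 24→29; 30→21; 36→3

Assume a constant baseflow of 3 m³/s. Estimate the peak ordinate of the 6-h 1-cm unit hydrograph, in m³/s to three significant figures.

U_p ≈ 72.0 m³/s

Direct runoff: 0.0, 3.0, 21.0, 36.0, 26.0, 18.0, 0.0 m³/s; ΣQ_DR = 104.0 m³/s, peak = 36.0 m³/s.
Runoff depth d = ΣQ_DR·Δt / A = 104.0 × 21600 / (449 km²) = 5.003 mm.
The 1-cm UH is the DRH scaled by (10 mm)/d, so U_p = 36.0 × 10/5.003 = 72.0 m³/s.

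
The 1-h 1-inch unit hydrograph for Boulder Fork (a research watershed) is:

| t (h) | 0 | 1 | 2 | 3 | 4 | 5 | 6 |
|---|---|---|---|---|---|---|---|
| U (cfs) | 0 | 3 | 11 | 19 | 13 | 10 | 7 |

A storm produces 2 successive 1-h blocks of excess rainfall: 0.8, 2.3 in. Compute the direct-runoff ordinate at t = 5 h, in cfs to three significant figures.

Q ≈ 37.9 cfs

By discrete convolution, Q_j = Σ (P_i / 1 in) · U_{j−i}.
At t = 5 h (j=5): Q = (0.8/1)·10 + (2.3/1)·13 = 37.9 cfs.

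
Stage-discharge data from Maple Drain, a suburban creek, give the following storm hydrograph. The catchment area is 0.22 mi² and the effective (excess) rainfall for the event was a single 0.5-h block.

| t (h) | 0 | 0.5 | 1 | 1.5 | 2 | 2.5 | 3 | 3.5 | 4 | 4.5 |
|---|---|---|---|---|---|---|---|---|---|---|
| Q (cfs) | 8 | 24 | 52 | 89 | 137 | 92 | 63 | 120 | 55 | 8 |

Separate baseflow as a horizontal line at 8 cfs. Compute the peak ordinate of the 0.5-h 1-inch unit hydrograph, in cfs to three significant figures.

Direct runoff: 0.0, 16.0, 44.0, 81.0, 129.0, 84.0, 55.0, 112.0, 47.0, 0.0 cfs; ΣQ_DR = 568.0 cfs, peak = 129.0 cfs.
Runoff depth d = ΣQ_DR·Δt / A = 568.0 × 1800 / (0.22 mi²) = 2.000 in.
The 1-inch UH is the DRH scaled by (1 in)/d, so U_p = 129.0 × 1/2.000 = 64.5 cfs.

U_p ≈ 64.5 cfs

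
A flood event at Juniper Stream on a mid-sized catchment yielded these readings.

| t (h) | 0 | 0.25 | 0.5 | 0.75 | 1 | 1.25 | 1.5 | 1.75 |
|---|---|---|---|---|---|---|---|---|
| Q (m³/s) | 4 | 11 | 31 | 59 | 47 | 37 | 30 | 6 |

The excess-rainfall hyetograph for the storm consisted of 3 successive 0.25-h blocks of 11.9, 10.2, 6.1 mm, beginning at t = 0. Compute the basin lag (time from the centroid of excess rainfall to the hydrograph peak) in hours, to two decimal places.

t_L ≈ 0.43 h

Centroid of excess rainfall: t_c = Σ P_i·t̄_i / ΣP_i = 0.3236 h (block centres at 0.125, 0.375, 0.625 h).
Hydrograph peak occurs at t = 0.75 h, so basin lag t_L = 0.75 − 0.3236 = 0.43 h.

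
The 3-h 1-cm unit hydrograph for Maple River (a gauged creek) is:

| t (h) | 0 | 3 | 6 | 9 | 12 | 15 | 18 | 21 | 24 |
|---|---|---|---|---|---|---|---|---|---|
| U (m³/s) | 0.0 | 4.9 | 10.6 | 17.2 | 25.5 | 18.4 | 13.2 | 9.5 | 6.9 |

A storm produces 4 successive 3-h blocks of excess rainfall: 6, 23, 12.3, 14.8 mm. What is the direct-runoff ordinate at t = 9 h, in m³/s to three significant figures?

Q ≈ 40.7 m³/s

By discrete convolution, Q_j = Σ (P_i / 10 mm) · U_{j−i}.
At t = 9 h (j=3): Q = (6/10)·17.2 + (23/10)·10.6 + (12.3/10)·4.9 + (14.8/10)·0.0 = 40.7 m³/s.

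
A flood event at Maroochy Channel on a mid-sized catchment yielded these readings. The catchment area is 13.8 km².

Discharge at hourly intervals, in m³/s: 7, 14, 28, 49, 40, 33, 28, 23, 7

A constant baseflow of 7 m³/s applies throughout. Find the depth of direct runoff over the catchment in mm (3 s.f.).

Direct runoff: 0.0, 7.0, 21.0, 42.0, 33.0, 26.0, 21.0, 16.0, 0.0 m³/s; ΣQ_DR = 166.0 m³/s.
V = ΣQ_DR · Δt = 166.0 × 3600 s = 5.976 × 10^5 m³.
Over A = 13.8 km², depth = V / A = 43.3 mm.

d ≈ 43.3 mm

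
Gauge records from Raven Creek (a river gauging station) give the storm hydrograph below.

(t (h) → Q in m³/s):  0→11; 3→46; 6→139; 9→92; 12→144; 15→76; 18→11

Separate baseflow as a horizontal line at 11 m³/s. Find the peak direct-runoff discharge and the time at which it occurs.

Subtracting baseflow gives direct-runoff ordinates: 0.0, 35.0, 128.0, 81.0, 133.0, 65.0, 0.0 m³/s.
The maximum is 133.0 m³/s, occurring at the reading for t = 12 h.

Q_p = 133.0 m³/s at t = 12 h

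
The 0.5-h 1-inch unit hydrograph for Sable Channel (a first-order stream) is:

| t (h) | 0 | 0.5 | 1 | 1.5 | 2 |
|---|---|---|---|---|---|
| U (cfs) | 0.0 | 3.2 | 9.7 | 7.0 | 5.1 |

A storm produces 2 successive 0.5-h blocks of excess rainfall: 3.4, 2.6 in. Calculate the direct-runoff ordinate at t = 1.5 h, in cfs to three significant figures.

Q ≈ 49.0 cfs

By discrete convolution, Q_j = Σ (P_i / 1 in) · U_{j−i}.
At t = 1.5 h (j=3): Q = (3.4/1)·7.0 + (2.6/1)·9.7 = 49.0 cfs.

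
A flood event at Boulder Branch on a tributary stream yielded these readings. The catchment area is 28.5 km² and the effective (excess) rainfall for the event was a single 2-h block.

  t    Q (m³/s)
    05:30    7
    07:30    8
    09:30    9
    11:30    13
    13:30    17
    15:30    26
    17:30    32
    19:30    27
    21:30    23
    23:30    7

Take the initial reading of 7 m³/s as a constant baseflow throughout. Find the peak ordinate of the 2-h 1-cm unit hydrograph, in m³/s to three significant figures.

Direct runoff: 0.0, 1.0, 2.0, 6.0, 10.0, 19.0, 25.0, 20.0, 16.0, 0.0 m³/s; ΣQ_DR = 99.00 m³/s, peak = 25.0 m³/s.
Runoff depth d = ΣQ_DR·Δt / A = 99.00 × 7200 / (28.5 km²) = 25.01 mm.
The 1-cm UH is the DRH scaled by (10 mm)/d, so U_p = 25.0 × 10/25.01 = 10.0 m³/s.

U_p ≈ 10.0 m³/s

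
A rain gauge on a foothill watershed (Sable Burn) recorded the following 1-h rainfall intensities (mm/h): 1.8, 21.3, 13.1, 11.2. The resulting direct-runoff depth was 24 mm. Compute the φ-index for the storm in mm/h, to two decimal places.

φ ≈ 7.20 mm/h

Only the 3 blocks with intensity above φ contribute runoff: 21.3, 13.1, 11.2 mm/h.
Σ(I−φ)·Δt = d  ⇒  (21.3+13.1+11.2 − 3φ)·1 = 24
φ = (45.60 − 24/1) / 3 = 7.20 mm/h.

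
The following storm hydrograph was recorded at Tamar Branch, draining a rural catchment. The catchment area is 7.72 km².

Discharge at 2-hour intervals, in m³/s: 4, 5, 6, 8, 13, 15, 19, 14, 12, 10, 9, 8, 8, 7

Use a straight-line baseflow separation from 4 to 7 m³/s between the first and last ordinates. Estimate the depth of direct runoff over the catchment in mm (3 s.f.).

d ≈ 56.9 mm

Direct runoff: 0.00, 0.77, 1.54, 3.31, 8.08, 9.85, 13.62, 8.38, 6.15, 3.92, 2.69, 1.46, 1.23, 0.00 m³/s; ΣQ_DR = 61.00 m³/s.
V = ΣQ_DR · Δt = 61.00 × 7200 s = 4.392 × 10^5 m³.
Over A = 7.72 km², depth = V / A = 56.9 mm.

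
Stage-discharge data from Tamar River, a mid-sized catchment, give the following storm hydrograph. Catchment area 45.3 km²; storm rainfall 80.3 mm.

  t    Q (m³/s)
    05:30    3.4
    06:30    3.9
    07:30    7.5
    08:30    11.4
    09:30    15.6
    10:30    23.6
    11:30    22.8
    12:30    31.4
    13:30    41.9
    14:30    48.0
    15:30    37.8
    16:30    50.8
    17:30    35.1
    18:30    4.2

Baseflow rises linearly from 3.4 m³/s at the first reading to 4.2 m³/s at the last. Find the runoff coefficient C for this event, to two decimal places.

ΣQ_DR = 284.2 m³/s; V = ΣQ_DR·Δt = 1.023 × 10^6 m³.
Runoff depth d = V / A = 22.59 mm.
C = d / P = 22.59 / 80.3 = 0.28.

C ≈ 0.28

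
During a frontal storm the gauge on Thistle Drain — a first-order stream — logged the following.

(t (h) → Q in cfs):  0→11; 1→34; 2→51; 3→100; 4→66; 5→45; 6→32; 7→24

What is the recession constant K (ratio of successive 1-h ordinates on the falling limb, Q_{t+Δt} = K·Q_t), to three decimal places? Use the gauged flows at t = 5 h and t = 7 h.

Using the recession-limb readings at t = 5 h and t = 7 h: Q falls from 45 to 24 cfs over 2 intervals.
K = (Q₂/Q₁)^(1/2) = (24/45)^(1/2) = 0.730.

K ≈ 0.730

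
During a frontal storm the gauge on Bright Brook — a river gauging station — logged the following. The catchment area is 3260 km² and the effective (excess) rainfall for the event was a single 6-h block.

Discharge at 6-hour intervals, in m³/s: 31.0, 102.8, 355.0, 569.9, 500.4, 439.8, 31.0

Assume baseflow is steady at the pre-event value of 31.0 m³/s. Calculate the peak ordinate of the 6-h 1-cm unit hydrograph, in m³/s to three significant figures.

U_p ≈ 449 m³/s

Direct runoff: 0.0, 71.8, 324.0, 538.9, 469.4, 408.8, 0.0 m³/s; ΣQ_DR = 1813 m³/s, peak = 538.9 m³/s.
Runoff depth d = ΣQ_DR·Δt / A = 1813 × 21600 / (3260 km²) = 12.01 mm.
The 1-cm UH is the DRH scaled by (10 mm)/d, so U_p = 538.9 × 10/12.01 = 449 m³/s.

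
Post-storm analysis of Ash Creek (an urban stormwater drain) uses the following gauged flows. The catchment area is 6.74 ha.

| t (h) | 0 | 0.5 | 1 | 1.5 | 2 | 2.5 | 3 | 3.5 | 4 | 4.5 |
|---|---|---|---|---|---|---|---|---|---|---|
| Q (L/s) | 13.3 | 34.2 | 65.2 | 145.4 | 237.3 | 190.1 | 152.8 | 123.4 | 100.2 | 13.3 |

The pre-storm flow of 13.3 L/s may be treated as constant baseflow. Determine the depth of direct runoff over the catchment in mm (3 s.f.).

Direct runoff: 0.0, 20.9, 51.9, 132.1, 224.0, 176.8, 139.5, 110.1, 86.9, 0.0 L/s; ΣQ_DR = 942.2 L/s.
V = ΣQ_DR · Δt = 942.2 × 1800 s = 1.696 × 10^6 L.
Over A = 6.74 ha, depth = V / A = 25.2 mm.

d ≈ 25.2 mm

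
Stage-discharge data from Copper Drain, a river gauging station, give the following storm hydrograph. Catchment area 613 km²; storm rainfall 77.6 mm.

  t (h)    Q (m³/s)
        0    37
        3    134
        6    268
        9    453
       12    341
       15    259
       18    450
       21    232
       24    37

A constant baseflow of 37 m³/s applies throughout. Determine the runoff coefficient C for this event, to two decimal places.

C ≈ 0.43

ΣQ_DR = 1878 m³/s; V = ΣQ_DR·Δt = 2.028 × 10^7 m³.
Runoff depth d = V / A = 33.09 mm.
C = d / P = 33.09 / 77.6 = 0.43.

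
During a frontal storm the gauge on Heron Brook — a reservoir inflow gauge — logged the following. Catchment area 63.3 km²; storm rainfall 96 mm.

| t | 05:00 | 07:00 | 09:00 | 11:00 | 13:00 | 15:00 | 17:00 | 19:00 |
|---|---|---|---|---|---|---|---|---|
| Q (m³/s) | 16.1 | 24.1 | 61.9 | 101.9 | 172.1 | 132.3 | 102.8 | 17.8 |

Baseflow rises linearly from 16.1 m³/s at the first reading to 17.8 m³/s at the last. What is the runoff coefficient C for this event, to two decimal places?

C ≈ 0.58

ΣQ_DR = 493.4 m³/s; V = ΣQ_DR·Δt = 3.552 × 10^6 m³.
Runoff depth d = V / A = 56.12 mm.
C = d / P = 56.12 / 96 = 0.58.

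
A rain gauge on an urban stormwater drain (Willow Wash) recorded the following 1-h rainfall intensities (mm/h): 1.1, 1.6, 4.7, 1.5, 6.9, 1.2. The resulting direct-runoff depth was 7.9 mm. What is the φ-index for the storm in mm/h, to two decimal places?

Only the 2 blocks with intensity above φ contribute runoff: 4.7, 6.9 mm/h.
Σ(I−φ)·Δt = d  ⇒  (4.7+6.9 − 2φ)·1 = 7.9
φ = (11.60 − 7.9/1) / 2 = 1.85 mm/h.

φ ≈ 1.85 mm/h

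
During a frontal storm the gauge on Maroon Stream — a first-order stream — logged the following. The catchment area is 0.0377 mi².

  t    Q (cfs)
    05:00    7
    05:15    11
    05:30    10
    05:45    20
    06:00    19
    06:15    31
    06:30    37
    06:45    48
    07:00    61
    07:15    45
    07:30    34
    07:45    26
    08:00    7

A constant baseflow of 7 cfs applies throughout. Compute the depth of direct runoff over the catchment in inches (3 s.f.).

Direct runoff: 0.0, 4.0, 3.0, 13.0, 12.0, 24.0, 30.0, 41.0, 54.0, 38.0, 27.0, 19.0, 0.0 cfs; ΣQ_DR = 265.0 cfs.
V = ΣQ_DR · Δt = 265.0 × 900 s = 2.385 × 10^5 ft³.
Over A = 0.0377 mi², depth = V / A = 2.72 in.

d ≈ 2.72 in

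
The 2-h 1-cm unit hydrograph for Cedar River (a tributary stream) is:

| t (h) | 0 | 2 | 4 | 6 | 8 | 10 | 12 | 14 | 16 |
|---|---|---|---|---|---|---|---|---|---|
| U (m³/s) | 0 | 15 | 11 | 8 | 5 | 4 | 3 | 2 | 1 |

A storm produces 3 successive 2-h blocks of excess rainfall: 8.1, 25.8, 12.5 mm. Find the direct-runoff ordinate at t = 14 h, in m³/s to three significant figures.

By discrete convolution, Q_j = Σ (P_i / 10 mm) · U_{j−i}.
At t = 14 h (j=7): Q = (8.1/10)·2 + (25.8/10)·3 + (12.5/10)·4 = 14.4 m³/s.

Q ≈ 14.4 m³/s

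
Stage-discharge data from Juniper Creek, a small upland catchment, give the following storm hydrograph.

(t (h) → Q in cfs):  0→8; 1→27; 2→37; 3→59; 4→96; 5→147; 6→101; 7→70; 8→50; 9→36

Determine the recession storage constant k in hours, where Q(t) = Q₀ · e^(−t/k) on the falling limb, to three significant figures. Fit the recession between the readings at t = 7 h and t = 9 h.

k ≈ 3.01 h

On the falling limb, Q drops from 70 to 36 cfs between t = 7 h and t = 9 h (Δt = 2 h).
k = −Δt / ln(Q₂/Q₁) = −2 / ln(36/70) = 3.01 h.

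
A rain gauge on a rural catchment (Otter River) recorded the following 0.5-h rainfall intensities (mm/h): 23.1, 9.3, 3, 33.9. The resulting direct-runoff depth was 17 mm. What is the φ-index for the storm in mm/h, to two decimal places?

φ ≈ 11.50 mm/h

Only the 2 blocks with intensity above φ contribute runoff: 23.1, 33.9 mm/h.
Σ(I−φ)·Δt = d  ⇒  (23.1+33.9 − 2φ)·0.5 = 17
φ = (57.00 − 17/0.5) / 2 = 11.50 mm/h.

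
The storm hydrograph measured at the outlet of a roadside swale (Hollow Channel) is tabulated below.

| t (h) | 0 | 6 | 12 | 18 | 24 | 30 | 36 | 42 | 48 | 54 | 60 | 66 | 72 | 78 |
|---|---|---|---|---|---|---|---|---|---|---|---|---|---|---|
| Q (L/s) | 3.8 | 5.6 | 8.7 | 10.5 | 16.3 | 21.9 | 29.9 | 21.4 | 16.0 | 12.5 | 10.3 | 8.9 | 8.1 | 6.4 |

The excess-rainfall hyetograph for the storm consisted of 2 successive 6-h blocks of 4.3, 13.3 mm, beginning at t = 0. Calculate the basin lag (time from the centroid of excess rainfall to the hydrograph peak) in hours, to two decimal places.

t_L ≈ 28.47 h

Centroid of excess rainfall: t_c = Σ P_i·t̄_i / ΣP_i = 7.5341 h (block centres at 3, 9 h).
Hydrograph peak occurs at t = 36 h, so basin lag t_L = 36 − 7.5341 = 28.47 h.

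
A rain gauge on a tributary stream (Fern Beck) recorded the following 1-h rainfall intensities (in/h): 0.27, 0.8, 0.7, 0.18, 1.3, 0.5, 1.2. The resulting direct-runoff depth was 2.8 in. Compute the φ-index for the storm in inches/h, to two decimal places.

Only the 5 blocks with intensity above φ contribute runoff: 0.8, 0.7, 1.3, 0.5, 1.2 in/h.
Σ(I−φ)·Δt = d  ⇒  (0.8+0.7+1.3+0.5+1.2 − 5φ)·1 = 2.8
φ = (4.500 − 2.8/1) / 5 = 0.34 in/h.

φ ≈ 0.34 in/h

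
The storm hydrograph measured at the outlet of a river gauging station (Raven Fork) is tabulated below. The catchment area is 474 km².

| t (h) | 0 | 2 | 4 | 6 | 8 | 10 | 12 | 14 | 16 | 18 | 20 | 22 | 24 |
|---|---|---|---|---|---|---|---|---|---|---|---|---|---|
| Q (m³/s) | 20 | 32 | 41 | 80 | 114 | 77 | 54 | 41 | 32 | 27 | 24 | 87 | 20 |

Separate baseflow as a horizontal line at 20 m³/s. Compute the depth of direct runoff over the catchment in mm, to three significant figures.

Direct runoff: 0.0, 12.0, 21.0, 60.0, 94.0, 57.0, 34.0, 21.0, 12.0, 7.0, 4.0, 67.0, 0.0 m³/s; ΣQ_DR = 389.0 m³/s.
V = ΣQ_DR · Δt = 389.0 × 7200 s = 2.801 × 10^6 m³.
Over A = 474 km², depth = V / A = 5.91 mm.

d ≈ 5.91 mm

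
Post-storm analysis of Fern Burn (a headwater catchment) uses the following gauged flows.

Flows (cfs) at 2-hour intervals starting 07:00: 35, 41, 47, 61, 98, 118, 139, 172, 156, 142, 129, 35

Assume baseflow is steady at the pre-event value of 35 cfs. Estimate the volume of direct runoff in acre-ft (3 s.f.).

Direct-runoff ordinates (Q − Q_b): 0.0, 6.0, 12.0, 26.0, 63.0, 83.0, 104.0, 137.0, 121.0, 107.0, 94.0, 0.0 cfs.
ΣQ_DR = 753.0 cfs.
With Δt = 2 h = 7200 s, V = ΣQ_DR · Δt = 753.0 × 7200 = 5.42 × 10^6 ft³ = 124 acre-ft.

V ≈ 124 acre-ft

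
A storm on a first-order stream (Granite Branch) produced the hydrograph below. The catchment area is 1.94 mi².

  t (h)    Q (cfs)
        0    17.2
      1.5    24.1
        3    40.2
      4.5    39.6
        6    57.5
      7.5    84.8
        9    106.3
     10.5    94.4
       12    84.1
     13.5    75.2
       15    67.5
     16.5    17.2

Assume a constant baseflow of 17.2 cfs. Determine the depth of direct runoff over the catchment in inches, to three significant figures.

Direct runoff: 0.0, 6.9, 23.0, 22.4, 40.3, 67.6, 89.1, 77.2, 66.9, 58.0, 50.3, 0.0 cfs; ΣQ_DR = 501.7 cfs.
V = ΣQ_DR · Δt = 501.7 × 5400 s = 2.709 × 10^6 ft³.
Over A = 1.94 mi², depth = V / A = 0.601 in.

d ≈ 0.601 in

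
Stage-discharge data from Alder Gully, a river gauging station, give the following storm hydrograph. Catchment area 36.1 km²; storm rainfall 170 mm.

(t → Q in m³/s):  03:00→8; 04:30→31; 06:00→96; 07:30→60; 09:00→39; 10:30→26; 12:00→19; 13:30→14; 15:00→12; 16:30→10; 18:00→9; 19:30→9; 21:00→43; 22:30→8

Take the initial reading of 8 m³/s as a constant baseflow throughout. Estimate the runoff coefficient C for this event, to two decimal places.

C ≈ 0.24

ΣQ_DR = 272.0 m³/s; V = ΣQ_DR·Δt = 1.469 × 10^6 m³.
Runoff depth d = V / A = 40.69 mm.
C = d / P = 40.69 / 170 = 0.24.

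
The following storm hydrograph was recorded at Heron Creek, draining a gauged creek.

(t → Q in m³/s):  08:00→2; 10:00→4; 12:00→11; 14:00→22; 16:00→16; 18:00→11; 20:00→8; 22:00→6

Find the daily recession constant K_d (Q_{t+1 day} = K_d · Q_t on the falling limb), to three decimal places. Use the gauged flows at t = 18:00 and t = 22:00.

K_d ≈ 0.026

Between t = 18:00 and t = 22:00 the flow falls from 11 to 6 m³/s over 2×2 h = 4 h.
Per-interval ratio K = (6/11)^(1/2) = 0.7385; K_d = K^(24/2) = 0.026.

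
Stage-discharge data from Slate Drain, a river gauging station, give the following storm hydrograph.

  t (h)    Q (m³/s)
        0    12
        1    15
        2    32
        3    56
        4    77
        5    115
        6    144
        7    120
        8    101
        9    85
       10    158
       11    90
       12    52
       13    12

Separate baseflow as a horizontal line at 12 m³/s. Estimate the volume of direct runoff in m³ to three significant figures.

Direct-runoff ordinates (Q − Q_b): 0.0, 3.0, 20.0, 44.0, 65.0, 103.0, 132.0, 108.0, 89.0, 73.0, 146.0, 78.0, 40.0, 0.0 m³/s.
ΣQ_DR = 901.0 m³/s.
With Δt = 1 h = 3600 s, V = ΣQ_DR · Δt = 901.0 × 3600 = 3.24 × 10^6 m³.

V ≈ 3.24 × 10^6 m³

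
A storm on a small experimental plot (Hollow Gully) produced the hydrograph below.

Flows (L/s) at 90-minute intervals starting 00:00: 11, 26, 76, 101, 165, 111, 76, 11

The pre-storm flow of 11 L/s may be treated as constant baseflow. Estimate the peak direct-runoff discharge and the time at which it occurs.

Q_p = 154.0 L/s at t = 06:00

Subtracting baseflow gives direct-runoff ordinates: 0.0, 15.0, 65.0, 90.0, 154.0, 100.0, 65.0, 0.0 L/s.
The maximum is 154.0 L/s, occurring at the reading for t = 06:00.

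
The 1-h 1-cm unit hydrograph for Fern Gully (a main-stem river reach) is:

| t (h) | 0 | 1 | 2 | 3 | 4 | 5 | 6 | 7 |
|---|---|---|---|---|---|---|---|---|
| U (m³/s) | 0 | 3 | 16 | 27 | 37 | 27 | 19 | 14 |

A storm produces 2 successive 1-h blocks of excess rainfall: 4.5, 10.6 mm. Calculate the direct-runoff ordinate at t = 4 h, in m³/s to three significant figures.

By discrete convolution, Q_j = Σ (P_i / 10 mm) · U_{j−i}.
At t = 4 h (j=4): Q = (4.5/10)·37 + (10.6/10)·27 = 45.3 m³/s.

Q ≈ 45.3 m³/s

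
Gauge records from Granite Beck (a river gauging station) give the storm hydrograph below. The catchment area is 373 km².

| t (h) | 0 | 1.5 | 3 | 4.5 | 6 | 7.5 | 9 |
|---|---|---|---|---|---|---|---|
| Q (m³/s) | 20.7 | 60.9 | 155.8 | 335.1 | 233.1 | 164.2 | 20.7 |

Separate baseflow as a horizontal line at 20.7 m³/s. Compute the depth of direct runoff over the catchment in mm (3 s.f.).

d ≈ 12.2 mm

Direct runoff: 0.0, 40.2, 135.1, 314.4, 212.4, 143.5, 0.0 m³/s; ΣQ_DR = 845.6 m³/s.
V = ΣQ_DR · Δt = 845.6 × 5400 s = 4.566 × 10^6 m³.
Over A = 373 km², depth = V / A = 12.2 mm.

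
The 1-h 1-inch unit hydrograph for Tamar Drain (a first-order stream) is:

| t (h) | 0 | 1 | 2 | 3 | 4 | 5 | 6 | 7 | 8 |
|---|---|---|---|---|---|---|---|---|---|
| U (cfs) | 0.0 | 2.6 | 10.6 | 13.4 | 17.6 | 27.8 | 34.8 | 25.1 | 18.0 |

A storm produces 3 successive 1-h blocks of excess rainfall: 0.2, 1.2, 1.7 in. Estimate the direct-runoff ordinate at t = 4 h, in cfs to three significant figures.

Q ≈ 37.6 cfs

By discrete convolution, Q_j = Σ (P_i / 1 in) · U_{j−i}.
At t = 4 h (j=4): Q = (0.2/1)·17.6 + (1.2/1)·13.4 + (1.7/1)·10.6 = 37.6 cfs.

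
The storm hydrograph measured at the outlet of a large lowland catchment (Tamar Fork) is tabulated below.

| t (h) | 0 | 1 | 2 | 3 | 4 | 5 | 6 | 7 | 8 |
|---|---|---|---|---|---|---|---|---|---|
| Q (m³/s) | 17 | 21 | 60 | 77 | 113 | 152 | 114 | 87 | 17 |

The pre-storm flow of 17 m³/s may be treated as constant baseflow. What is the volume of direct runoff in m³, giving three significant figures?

Direct-runoff ordinates (Q − Q_b): 0.0, 4.0, 43.0, 60.0, 96.0, 135.0, 97.0, 70.0, 0.0 m³/s.
ΣQ_DR = 505.0 m³/s.
With Δt = 1 h = 3600 s, V = ΣQ_DR · Δt = 505.0 × 3600 = 1.82 × 10^6 m³.

V ≈ 1.82 × 10^6 m³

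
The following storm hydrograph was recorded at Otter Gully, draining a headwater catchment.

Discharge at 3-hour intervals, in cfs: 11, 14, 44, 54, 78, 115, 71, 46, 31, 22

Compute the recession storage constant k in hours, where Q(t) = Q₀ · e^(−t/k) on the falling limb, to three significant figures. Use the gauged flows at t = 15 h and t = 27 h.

k ≈ 7.26 h

On the falling limb, Q drops from 115 to 22 cfs between t = 15 h and t = 27 h (Δt = 12 h).
k = −Δt / ln(Q₂/Q₁) = −12 / ln(22/115) = 7.26 h.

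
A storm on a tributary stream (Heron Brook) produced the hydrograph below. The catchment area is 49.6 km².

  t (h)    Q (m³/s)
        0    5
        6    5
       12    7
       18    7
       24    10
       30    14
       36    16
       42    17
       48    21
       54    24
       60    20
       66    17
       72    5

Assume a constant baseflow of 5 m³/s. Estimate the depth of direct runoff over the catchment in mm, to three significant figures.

Direct runoff: 0.0, 0.0, 2.0, 2.0, 5.0, 9.0, 11.0, 12.0, 16.0, 19.0, 15.0, 12.0, 0.0 m³/s; ΣQ_DR = 103.0 m³/s.
V = ΣQ_DR · Δt = 103.0 × 21600 s = 2.225 × 10^6 m³.
Over A = 49.6 km², depth = V / A = 44.9 mm.

d ≈ 44.9 mm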